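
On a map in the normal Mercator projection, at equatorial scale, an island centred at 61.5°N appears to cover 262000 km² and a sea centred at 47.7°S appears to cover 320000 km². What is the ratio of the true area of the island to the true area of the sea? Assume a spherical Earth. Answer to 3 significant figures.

0.412

Since Mercator area scale is 1/cos²φ, the true area equals the apparent area multiplied by cos²φ.
True area of island: 262000 × cos²(61.5°) = 262000 × 0.2277 = 59650 km².
True area of sea: 320000 × cos²(47.7°) = 320000 × 0.4529 = 144900 km².
Ratio = 59650 / 144900 ≈ 0.412.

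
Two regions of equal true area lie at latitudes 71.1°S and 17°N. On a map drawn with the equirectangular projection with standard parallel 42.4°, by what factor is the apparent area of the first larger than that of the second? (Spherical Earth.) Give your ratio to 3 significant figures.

2.95

In the equirectangular projection with standard parallel φ₀ = 42.4° (x = Rλ cos φ₀, y = Rφ), meridians are true-scale (h = 1) and the parallel scale is k = cos φ₀ / cos φ.
Areal scale at 71.1°: h·k = 1.000 × 2.280 = 2.280.
Areal scale at 17°: h·k = 1.000 × 0.7722 = 0.7722.
Ratio = 2.280/0.7722 ≈ 2.95.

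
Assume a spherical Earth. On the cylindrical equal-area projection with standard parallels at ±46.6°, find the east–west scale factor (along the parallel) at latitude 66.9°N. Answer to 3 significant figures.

1.75

For cylindrical equal-area with standard parallel φ₀, h = cos φ / cos φ₀ and k = cos φ₀ / cos φ, so h·k = 1.
k = cos 46.6° / cos 66.9° = 0.6871/0.3923 = 1.751.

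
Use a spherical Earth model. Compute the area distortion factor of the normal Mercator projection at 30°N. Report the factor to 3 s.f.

For Mercator, h = k = sec φ (a conformal cylindrical projection has a single point scale, 1/cos φ).
Areal scale = k² = sec²φ = 1/cos²(30°) = 1/0.8660² = 1.333.

1.33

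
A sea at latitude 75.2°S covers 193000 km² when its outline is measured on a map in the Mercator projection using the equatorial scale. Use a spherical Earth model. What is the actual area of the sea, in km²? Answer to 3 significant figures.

The Mercator projection is conformal; its linear scale factor is the same in every direction and equals sec φ = 1/cos φ.
Areal scale = k² = sec²φ = 1/cos²(75.2°) = 1/0.2554² = 15.33.
True area = apparent / (areal scale) = 193000 / 15.33 ≈ 12600 km².

12600 km²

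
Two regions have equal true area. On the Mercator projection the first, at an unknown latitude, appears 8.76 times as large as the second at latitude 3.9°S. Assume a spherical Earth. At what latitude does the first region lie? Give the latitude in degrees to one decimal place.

On Mercator, (apparent₁)/(apparent₂) = sec²φ₁ / sec²φ₂ when true areas are equal.
cos²φ₂ / cos²φ₁ = 8.76  ⇒  cos φ₁ = cos 3.9° / √8.76 = 0.9977/2.960 = 0.3371.
φ₁ = arccos(0.3371) ≈ 70.3°.

70.3°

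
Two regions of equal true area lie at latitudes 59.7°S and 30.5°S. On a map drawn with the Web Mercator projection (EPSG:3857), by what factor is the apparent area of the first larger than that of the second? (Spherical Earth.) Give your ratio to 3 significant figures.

On Mercator, area is exaggerated by sec²φ = 1/cos²φ.
At 59.7°: sec²(59.7°) = 1/0.5045² = 3.929.
At 30.5°: sec²(30.5°) = 1/0.8616² = 1.347.
Ratio = 3.929/1.347 = cos²(30.5°)/cos²(59.7°) ≈ 2.92.

2.92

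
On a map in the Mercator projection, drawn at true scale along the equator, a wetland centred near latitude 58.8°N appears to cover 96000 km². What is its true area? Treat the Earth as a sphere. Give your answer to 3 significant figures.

25800 km²

The Mercator projection is conformal; its linear scale factor is the same in every direction and equals sec φ = 1/cos φ.
Areal scale = k² = sec²φ = 1/cos²(58.8°) = 1/0.5180² = 3.726.
True area = apparent / (areal scale) = 96000 / 3.726 ≈ 25800 km².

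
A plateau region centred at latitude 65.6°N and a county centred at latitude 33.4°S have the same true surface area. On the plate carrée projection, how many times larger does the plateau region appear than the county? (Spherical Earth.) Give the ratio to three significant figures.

2.02

In the plate carrée (x = Rλ, y = Rφ), meridians are true-scale (h = 1) and parallels are stretched by k = sec φ.
Areal scale at 65.6°: h·k = 1.000 × 2.421 = 2.421.
Areal scale at 33.4°: h·k = 1.000 × 1.198 = 1.198.
Ratio = 2.421/1.198 ≈ 2.02.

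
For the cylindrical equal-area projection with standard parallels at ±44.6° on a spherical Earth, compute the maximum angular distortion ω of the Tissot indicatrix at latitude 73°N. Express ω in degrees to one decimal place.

Cylindrical equal-area (φ₀ = 44.6°): h = cos φ / cos 44.6° along meridians, k = cos 44.6° / cos φ along parallels; h·k = 1.
At 73°: h = 0.4106, k = 2.435; principal scales a = 2.435, b = 0.4106.
sin(ω/2) = (a − b)/(a + b) = 2.025/2.846 = 0.7114, so ω = 2 arcsin(0.7114) ≈ 90.7°.

90.7°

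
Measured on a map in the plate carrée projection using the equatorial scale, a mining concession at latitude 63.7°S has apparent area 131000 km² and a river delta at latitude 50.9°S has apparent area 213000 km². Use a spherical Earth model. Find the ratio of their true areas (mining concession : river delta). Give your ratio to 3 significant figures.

0.432

Plate carrée has h = 1 and k = sec φ, giving areal scale sec φ; true area = (apparent area) · cos φ.
True area of mining concession: 131000 × cos(63.7°) = 131000 × 0.4431 = 58040 km².
True area of river delta: 213000 × cos(50.9°) = 213000 × 0.6307 = 134300 km².
Ratio = 58040 / 134300 ≈ 0.432.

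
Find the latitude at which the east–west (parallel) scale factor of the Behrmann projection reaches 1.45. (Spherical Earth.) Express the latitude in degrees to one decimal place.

Behrmann is a cylindrical equal-area projection with standard parallels at ±30°. Cylindrical equal-area (φ₀ = 30°): h = cos φ / cos 30° along meridians, k = cos 30° / cos φ along parallels; h·k = 1.
k = cos φ₀ / cos φ = 1.45  ⇒  cos φ = cos 30° / 1.45 = 0.5973.
φ = arccos(0.5973) ≈ 53.3°.

53.3°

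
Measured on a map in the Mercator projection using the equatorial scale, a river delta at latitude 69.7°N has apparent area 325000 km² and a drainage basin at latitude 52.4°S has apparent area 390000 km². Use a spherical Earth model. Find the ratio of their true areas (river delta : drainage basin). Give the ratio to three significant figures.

On Mercator the areal scale is sec²φ, so true area = apparent × cos²φ.
True area of river delta: 325000 × cos²(69.7°) = 325000 × 0.1204 = 39120 km².
True area of drainage basin: 390000 × cos²(52.4°) = 390000 × 0.3723 = 145200 km².
Ratio = 39120 / 145200 ≈ 0.269.

0.269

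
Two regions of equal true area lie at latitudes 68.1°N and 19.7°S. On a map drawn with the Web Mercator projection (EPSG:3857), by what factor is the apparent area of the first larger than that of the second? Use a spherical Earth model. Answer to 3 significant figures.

6.37

On Mercator, area is exaggerated by sec²φ = 1/cos²φ.
At 68.1°: sec²(68.1°) = 1/0.3730² = 7.188.
At 19.7°: sec²(19.7°) = 1/0.9415² = 1.128.
Ratio = 7.188/1.128 = cos²(19.7°)/cos²(68.1°) ≈ 6.37.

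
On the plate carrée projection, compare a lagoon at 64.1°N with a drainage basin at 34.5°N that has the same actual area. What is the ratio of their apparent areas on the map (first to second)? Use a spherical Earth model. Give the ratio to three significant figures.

1.89

For the equirectangular projection with φ₀ = 0 (plate carrée), h = 1 along meridians and k = sec φ along parallels.
Areal scale at 64.1°: h·k = 1.000 × 2.289 = 2.289.
Areal scale at 34.5°: h·k = 1.000 × 1.213 = 1.213.
Ratio = 2.289/1.213 ≈ 1.89.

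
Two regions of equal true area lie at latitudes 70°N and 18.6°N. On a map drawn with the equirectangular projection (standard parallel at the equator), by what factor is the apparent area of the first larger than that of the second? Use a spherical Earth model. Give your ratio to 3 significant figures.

2.77

For the equirectangular projection with φ₀ = 0 (plate carrée), h = 1 along meridians and k = sec φ along parallels.
Areal scale at 70°: h·k = 1.000 × 2.924 = 2.924.
Areal scale at 18.6°: h·k = 1.000 × 1.055 = 1.055.
Ratio = 2.924/1.055 ≈ 2.77.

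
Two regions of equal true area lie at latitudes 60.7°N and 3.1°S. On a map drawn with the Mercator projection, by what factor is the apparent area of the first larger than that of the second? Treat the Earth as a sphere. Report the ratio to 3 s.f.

Mercator is conformal with k = sec φ, so areal scale = k² = sec²φ.
At 60.7°: sec²(60.7°) = 1/0.4894² = 4.175.
At 3.1°: sec²(3.1°) = 1/0.9985² = 1.003.
Ratio = 4.175/1.003 = cos²(3.1°)/cos²(60.7°) ≈ 4.16.

4.16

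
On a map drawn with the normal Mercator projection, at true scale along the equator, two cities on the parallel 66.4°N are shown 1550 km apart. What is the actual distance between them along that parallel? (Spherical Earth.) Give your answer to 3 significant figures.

621 km

For Mercator, h = k = sec φ (a conformal cylindrical projection has a single point scale, 1/cos φ).
Along the parallel at 66.4°, map distances are exaggerated by k = sec 66.4° = 2.498.
True distance = 1550 / 2.498 = 1550 × cos 66.4° ≈ 621 km.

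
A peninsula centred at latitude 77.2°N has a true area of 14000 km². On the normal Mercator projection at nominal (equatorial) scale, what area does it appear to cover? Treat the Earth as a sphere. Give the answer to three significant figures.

The Mercator projection is conformal; its linear scale factor is the same in every direction and equals sec φ = 1/cos φ.
Areal scale = k² = sec²φ = 1/cos²(77.2°) = 1/0.2215² = 20.37.
Apparent area = 14000 × 20.37 ≈ 285000 km².

285000 km²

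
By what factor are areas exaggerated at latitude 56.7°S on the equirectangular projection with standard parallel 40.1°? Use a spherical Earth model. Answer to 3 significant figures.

1.39

In the equirectangular projection with standard parallel φ₀ = 40.1° (x = Rλ cos φ₀, y = Rφ), meridians are true-scale (h = 1) and the parallel scale is k = cos φ₀ / cos φ.
Areal scale = h·k = 1 × cos φ₀ / cos φ; at 56.7°, h = 1.000, k = 1.393, so h·k = 1.393.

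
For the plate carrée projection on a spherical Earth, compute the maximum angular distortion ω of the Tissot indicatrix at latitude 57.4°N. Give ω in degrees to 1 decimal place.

Plate carrée maps x = Rλ, y = Rφ. The meridian scale is h = 1 and the parallel scale is k = 1/cos φ = sec φ.
At 57.4°: h = 1.000, k = 1.856; principal scales a = 1.856, b = 1.000.
sin(ω/2) = (a − b)/(a + b) = 0.8561/2.856 = 0.2997, so ω = 2 arcsin(0.2997) ≈ 34.9°.

34.9°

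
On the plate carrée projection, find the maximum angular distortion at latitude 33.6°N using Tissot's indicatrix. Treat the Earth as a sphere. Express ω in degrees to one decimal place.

For the equirectangular projection with φ₀ = 0 (plate carrée), h = 1 along meridians and k = sec φ along parallels.
At 33.6°: h = 1.000, k = 1.201; principal scales a = 1.201, b = 1.000.
sin(ω/2) = (a − b)/(a + b) = 0.2006/2.201 = 0.09115, so ω = 2 arcsin(0.09115) ≈ 10.5°.

10.5°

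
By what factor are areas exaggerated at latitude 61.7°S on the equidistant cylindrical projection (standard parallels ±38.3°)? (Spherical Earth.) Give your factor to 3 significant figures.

1.66

With standard parallel φ₀ = 38.3°, the equirectangular projection gives x = Rλ cos φ₀, y = Rφ, so h = 1 and k = cos 38.3° / cos φ.
Areal scale = h·k = 1 × cos φ₀ / cos φ; at 61.7°, h = 1.000, k = 1.655, so h·k = 1.655.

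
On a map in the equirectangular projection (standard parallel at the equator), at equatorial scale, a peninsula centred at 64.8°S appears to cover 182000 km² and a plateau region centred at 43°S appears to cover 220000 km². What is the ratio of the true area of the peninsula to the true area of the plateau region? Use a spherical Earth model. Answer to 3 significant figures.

0.482

Plate carrée has h = 1 and k = sec φ, giving areal scale sec φ; true area = (apparent area) · cos φ.
True area of peninsula: 182000 × cos(64.8°) = 182000 × 0.4258 = 77490 km².
True area of plateau region: 220000 × cos(43°) = 220000 × 0.7314 = 160900 km².
Ratio = 77490 / 160900 ≈ 0.482.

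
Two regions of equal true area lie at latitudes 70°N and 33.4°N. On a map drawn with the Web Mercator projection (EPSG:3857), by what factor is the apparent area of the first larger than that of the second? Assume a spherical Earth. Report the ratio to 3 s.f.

5.96

Mercator areal scale is sec²φ.
At 70°: sec²(70°) = 1/0.3420² = 8.549.
At 33.4°: sec²(33.4°) = 1/0.8348² = 1.435.
Ratio = 8.549/1.435 = cos²(33.4°)/cos²(70°) ≈ 5.96.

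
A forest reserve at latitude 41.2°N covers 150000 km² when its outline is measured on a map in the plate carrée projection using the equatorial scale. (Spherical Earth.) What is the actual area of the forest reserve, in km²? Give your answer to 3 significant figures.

113000 km²

In the plate carrée (x = Rλ, y = Rφ), meridians are true-scale (h = 1) and parallels are stretched by k = sec φ.
Areal scale = h·k = 1 × sec φ; at 41.2°, h = 1.000, k = 1.329, so h·k = 1.329.
True area = apparent / (areal scale) = 150000 / 1.329 ≈ 113000 km².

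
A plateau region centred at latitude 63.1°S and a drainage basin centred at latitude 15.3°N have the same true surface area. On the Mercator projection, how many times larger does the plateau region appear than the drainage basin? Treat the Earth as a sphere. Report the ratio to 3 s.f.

Mercator is conformal with k = sec φ, so areal scale = k² = sec²φ.
At 63.1°: sec²(63.1°) = 1/0.4524² = 4.885.
At 15.3°: sec²(15.3°) = 1/0.9646² = 1.075.
Ratio = 4.885/1.075 = cos²(15.3°)/cos²(63.1°) ≈ 4.55.

4.55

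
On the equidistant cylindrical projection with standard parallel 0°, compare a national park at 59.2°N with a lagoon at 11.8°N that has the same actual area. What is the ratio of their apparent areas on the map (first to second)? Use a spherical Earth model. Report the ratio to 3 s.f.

In the plate carrée (x = Rλ, y = Rφ), meridians are true-scale (h = 1) and parallels are stretched by k = sec φ.
Areal scale at 59.2°: h·k = 1.000 × 1.953 = 1.953.
Areal scale at 11.8°: h·k = 1.000 × 1.022 = 1.022.
Ratio = 1.953/1.022 ≈ 1.91.

1.91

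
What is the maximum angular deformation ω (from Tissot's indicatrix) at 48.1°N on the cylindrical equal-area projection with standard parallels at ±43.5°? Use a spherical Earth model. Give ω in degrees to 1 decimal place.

A cylindrical equal-area projection with standard parallel φ₀ has meridian scale h = cos φ / cos φ₀ and parallel scale k = cos φ₀ / cos φ (so areas are preserved, h·k = 1).
At 48.1°: h = 0.9207, k = 1.086; principal scales a = 1.086, b = 0.9207.
sin(ω/2) = (a − b)/(a + b) = 0.1655/2.007 = 0.08246, so ω = 2 arcsin(0.08246) ≈ 9.5°.

9.5°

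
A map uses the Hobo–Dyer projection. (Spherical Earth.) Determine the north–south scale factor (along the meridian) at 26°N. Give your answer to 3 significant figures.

1.13

Hobo–Dyer is a cylindrical equal-area projection with standard parallels at ±37.5°. Cylindrical equal-area (φ₀ = 37.5°): h = cos φ / cos 37.5° along meridians, k = cos 37.5° / cos φ along parallels; h·k = 1.
h = cos 26° / cos 37.5° = 0.8988/0.7934 = 1.133.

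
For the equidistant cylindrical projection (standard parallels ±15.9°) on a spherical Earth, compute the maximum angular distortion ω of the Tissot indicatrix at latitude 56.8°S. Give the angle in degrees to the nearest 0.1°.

31.9°

The equidistant cylindrical projection with φ₀ = 15.9° has h = 1 (meridians true) and k = cos φ₀ / cos φ along parallels.
At 56.8°: h = 1.000, k = 1.756; principal scales a = 1.756, b = 1.000.
sin(ω/2) = (a − b)/(a + b) = 0.7564/2.756 = 0.2744, so ω = 2 arcsin(0.2744) ≈ 31.9°.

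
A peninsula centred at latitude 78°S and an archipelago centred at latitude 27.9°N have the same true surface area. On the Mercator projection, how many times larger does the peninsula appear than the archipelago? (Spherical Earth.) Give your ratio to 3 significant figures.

Mercator is conformal with k = sec φ, so areal scale = k² = sec²φ.
At 78°: sec²(78°) = 1/0.2079² = 23.13.
At 27.9°: sec²(27.9°) = 1/0.8838² = 1.280.
Ratio = 23.13/1.280 = cos²(27.9°)/cos²(78°) ≈ 18.1.

18.1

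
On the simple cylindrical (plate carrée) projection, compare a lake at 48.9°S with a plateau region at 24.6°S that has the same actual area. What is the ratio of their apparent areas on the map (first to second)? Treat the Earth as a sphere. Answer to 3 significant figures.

For the equirectangular projection with φ₀ = 0 (plate carrée), h = 1 along meridians and k = sec φ along parallels.
Areal scale at 48.9°: h·k = 1.000 × 1.521 = 1.521.
Areal scale at 24.6°: h·k = 1.000 × 1.100 = 1.100.
Ratio = 1.521/1.100 ≈ 1.38.

1.38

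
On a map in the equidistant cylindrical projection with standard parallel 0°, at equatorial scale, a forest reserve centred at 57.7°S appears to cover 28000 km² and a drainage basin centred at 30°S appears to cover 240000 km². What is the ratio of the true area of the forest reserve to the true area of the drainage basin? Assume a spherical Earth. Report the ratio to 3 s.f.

On the plate carrée, areal scale = h·k = 1 × sec φ, so true area = apparent × cos φ.
True area of forest reserve: 28000 × cos(57.7°) = 28000 × 0.5344 = 14960 km².
True area of drainage basin: 240000 × cos(30°) = 240000 × 0.8660 = 207800 km².
Ratio = 14960 / 207800 ≈ 0.0720.

0.0720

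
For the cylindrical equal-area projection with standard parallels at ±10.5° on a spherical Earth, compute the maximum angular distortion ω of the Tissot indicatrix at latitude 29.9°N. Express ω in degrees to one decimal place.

14.4°

Cylindrical equal-area (φ₀ = 10.5°): h = cos φ / cos 10.5° along meridians, k = cos 10.5° / cos φ along parallels; h·k = 1.
At 29.9°: h = 0.8817, k = 1.134; principal scales a = 1.134, b = 0.8817.
sin(ω/2) = (a − b)/(a + b) = 0.2526/2.016 = 0.1253, so ω = 2 arcsin(0.1253) ≈ 14.4°.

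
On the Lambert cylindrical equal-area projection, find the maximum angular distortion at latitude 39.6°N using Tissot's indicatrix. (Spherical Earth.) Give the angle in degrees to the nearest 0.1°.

The Lambert cylindrical equal-area projection is the cylindrical equal-area projection with its standard parallel at the equator (φ₀ = 0). A cylindrical equal-area projection with standard parallel φ₀ has meridian scale h = cos φ / cos φ₀ and parallel scale k = cos φ₀ / cos φ (so areas are preserved, h·k = 1).
At 39.6°: h = 0.7705, k = 1.298; principal scales a = 1.298, b = 0.7705.
sin(ω/2) = (a − b)/(a + b) = 0.5273/2.068 = 0.2549, so ω = 2 arcsin(0.2549) ≈ 29.5°.

29.5°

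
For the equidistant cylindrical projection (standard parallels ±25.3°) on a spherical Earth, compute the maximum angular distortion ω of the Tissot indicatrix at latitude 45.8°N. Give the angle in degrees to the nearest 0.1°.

14.8°

In the equirectangular projection with standard parallel φ₀ = 25.3° (x = Rλ cos φ₀, y = Rφ), meridians are true-scale (h = 1) and the parallel scale is k = cos φ₀ / cos φ.
At 45.8°: h = 1.000, k = 1.297; principal scales a = 1.297, b = 1.000.
sin(ω/2) = (a − b)/(a + b) = 0.2968/2.297 = 0.1292, so ω = 2 arcsin(0.1292) ≈ 14.8°.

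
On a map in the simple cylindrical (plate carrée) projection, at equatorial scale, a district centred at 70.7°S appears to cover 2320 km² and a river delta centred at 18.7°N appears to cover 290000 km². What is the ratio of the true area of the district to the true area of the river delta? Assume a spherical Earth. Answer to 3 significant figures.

On the plate carrée, areal scale = h·k = 1 × sec φ, so true area = apparent × cos φ.
True area of district: 2320 × cos(70.7°) = 2320 × 0.3305 = 766.8 km².
True area of river delta: 290000 × cos(18.7°) = 290000 × 0.9472 = 274700 km².
Ratio = 766.8 / 274700 ≈ 0.00279.

0.00279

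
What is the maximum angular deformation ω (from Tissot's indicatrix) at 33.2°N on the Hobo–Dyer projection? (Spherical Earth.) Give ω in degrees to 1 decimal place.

6.1°

The Hobo–Dyer projection is cylindrical equal-area with φ₀ = 37.5°. Cylindrical equal-area (φ₀ = 37.5°): h = cos φ / cos 37.5° along meridians, k = cos 37.5° / cos φ along parallels; h·k = 1.
At 33.2°: h = 1.055, k = 0.9481; principal scales a = 1.055, b = 0.9481.
sin(ω/2) = (a − b)/(a + b) = 0.1066/2.003 = 0.05322, so ω = 2 arcsin(0.05322) ≈ 6.1°.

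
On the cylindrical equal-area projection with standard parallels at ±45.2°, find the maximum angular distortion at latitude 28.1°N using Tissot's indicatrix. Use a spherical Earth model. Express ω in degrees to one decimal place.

25.5°

A cylindrical equal-area projection with standard parallel φ₀ has meridian scale h = cos φ / cos φ₀ and parallel scale k = cos φ₀ / cos φ (so areas are preserved, h·k = 1).
At 28.1°: h = 1.252, k = 0.7988; principal scales a = 1.252, b = 0.7988.
sin(ω/2) = (a − b)/(a + b) = 0.4531/2.051 = 0.2210, so ω = 2 arcsin(0.2210) ≈ 25.5°.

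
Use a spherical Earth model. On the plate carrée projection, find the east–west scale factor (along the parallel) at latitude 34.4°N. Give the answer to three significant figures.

In the plate carrée (x = Rλ, y = Rφ), meridians are true-scale (h = 1) and parallels are stretched by k = sec φ.
k = 1/cos 34.4° = 1/0.8251 = 1.212.

1.21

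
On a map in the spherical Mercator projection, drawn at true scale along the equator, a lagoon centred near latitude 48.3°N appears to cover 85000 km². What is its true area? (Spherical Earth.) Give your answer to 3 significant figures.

Mercator is conformal, so the point scale is isotropic: h = k = sec φ = 1/cos φ.
Areal scale = k² = sec²φ = 1/cos²(48.3°) = 1/0.6652² = 2.260.
True area = apparent / (areal scale) = 85000 / 2.260 ≈ 37600 km².

37600 km²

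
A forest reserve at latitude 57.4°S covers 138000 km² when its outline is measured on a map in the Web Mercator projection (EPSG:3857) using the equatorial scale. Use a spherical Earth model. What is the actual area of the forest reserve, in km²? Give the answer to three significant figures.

The Mercator projection is conformal; its linear scale factor is the same in every direction and equals sec φ = 1/cos φ.
Areal scale = k² = sec²φ = 1/cos²(57.4°) = 1/0.5388² = 3.445.
True area = apparent / (areal scale) = 138000 / 3.445 ≈ 40100 km².

40100 km²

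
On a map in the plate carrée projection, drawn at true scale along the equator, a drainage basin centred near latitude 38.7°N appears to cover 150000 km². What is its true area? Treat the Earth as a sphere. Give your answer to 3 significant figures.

Plate carrée maps x = Rλ, y = Rφ. The meridian scale is h = 1 and the parallel scale is k = 1/cos φ = sec φ.
Areal scale = h·k = 1 × sec φ; at 38.7°, h = 1.000, k = 1.281, so h·k = 1.281.
True area = apparent / (areal scale) = 150000 / 1.281 ≈ 117000 km².

117000 km²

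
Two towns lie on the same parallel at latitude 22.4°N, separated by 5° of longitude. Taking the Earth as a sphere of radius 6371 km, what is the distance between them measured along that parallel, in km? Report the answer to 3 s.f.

514 km

Arc length along a parallel = R cos φ · Δλ (with Δλ in radians).
= 6371 × cos 22.4° × (5° × π/180) = 6371 × 0.9245 × 0.08727 ≈ 514 km.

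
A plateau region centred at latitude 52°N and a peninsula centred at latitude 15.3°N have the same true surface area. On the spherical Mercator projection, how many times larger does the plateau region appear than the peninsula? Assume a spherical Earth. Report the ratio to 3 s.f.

2.45

On Mercator, area is exaggerated by sec²φ = 1/cos²φ.
At 52°: sec²(52°) = 1/0.6157² = 2.638.
At 15.3°: sec²(15.3°) = 1/0.9646² = 1.075.
Ratio = 2.638/1.075 = cos²(15.3°)/cos²(52°) ≈ 2.45.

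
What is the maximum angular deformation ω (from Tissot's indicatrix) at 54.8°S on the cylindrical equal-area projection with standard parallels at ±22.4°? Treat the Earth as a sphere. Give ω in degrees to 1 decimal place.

52.2°

For cylindrical equal-area with standard parallel φ₀, h = cos φ / cos φ₀ and k = cos φ₀ / cos φ, so h·k = 1.
At 54.8°: h = 0.6235, k = 1.604; principal scales a = 1.604, b = 0.6235.
sin(ω/2) = (a − b)/(a + b) = 0.9804/2.227 = 0.4402, so ω = 2 arcsin(0.4402) ≈ 52.2°.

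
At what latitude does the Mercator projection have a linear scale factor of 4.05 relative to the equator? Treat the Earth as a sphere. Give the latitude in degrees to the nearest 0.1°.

75.7°

Mercator scale is k = sec φ = 1/cos φ.
1/cos φ = 4.05  ⇒  cos φ = 0.2469  ⇒  φ = arccos(0.2469) ≈ 75.7°.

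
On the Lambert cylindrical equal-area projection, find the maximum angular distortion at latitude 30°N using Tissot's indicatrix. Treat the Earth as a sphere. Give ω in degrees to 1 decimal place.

The Lambert cylindrical equal-area projection is the cylindrical equal-area projection with its standard parallel at the equator (φ₀ = 0). For cylindrical equal-area with standard parallel φ₀, h = cos φ / cos φ₀ and k = cos φ₀ / cos φ, so h·k = 1.
At 30°: h = 0.8660, k = 1.155; principal scales a = 1.155, b = 0.8660.
sin(ω/2) = (a − b)/(a + b) = 0.2887/2.021 = 0.1429, so ω = 2 arcsin(0.1429) ≈ 16.4°.

16.4°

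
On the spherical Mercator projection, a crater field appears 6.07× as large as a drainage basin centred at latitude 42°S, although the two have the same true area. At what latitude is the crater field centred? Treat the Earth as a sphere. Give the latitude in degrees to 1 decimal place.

On Mercator, (apparent₁)/(apparent₂) = sec²φ₁ / sec²φ₂ when true areas are equal.
cos²φ₂ / cos²φ₁ = 6.07  ⇒  cos φ₁ = cos 42° / √6.07 = 0.7431/2.464 = 0.3016.
φ₁ = arccos(0.3016) ≈ 72.4°.

72.4°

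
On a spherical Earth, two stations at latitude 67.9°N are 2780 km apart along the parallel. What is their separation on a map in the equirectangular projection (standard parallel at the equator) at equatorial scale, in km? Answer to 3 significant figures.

In the plate carrée (x = Rλ, y = Rφ), meridians are true-scale (h = 1) and parallels are stretched by k = sec φ.
Along the parallel, k = sec 67.9° = 1/0.3762 = 2.658.
Map distance = 2780 × 2.658 ≈ 7390 km.

7390 km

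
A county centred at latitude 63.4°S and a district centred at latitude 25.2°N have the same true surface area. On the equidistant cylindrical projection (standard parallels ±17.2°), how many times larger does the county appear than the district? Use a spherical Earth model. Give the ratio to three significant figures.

2.02

The equidistant cylindrical projection with φ₀ = 17.2° has h = 1 (meridians true) and k = cos φ₀ / cos φ along parallels.
Areal scale at 63.4°: h·k = 1.000 × 2.133 = 2.133.
Areal scale at 25.2°: h·k = 1.000 × 1.056 = 1.056.
Ratio = 2.133/1.056 ≈ 2.02.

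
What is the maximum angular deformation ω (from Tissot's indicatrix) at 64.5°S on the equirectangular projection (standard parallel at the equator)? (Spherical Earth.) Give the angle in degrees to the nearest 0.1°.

46.9°

In the plate carrée (x = Rλ, y = Rφ), meridians are true-scale (h = 1) and parallels are stretched by k = sec φ.
At 64.5°: h = 1.000, k = 2.323; principal scales a = 2.323, b = 1.000.
sin(ω/2) = (a − b)/(a + b) = 1.323/3.323 = 0.3981, so ω = 2 arcsin(0.3981) ≈ 46.9°.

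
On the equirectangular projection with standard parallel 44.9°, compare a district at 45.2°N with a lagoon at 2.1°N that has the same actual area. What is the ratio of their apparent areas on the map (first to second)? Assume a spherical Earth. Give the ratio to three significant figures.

1.42

With standard parallel φ₀ = 44.9°, the equirectangular projection gives x = Rλ cos φ₀, y = Rφ, so h = 1 and k = cos 44.9° / cos φ.
Areal scale at 45.2°: h·k = 1.000 × 1.005 = 1.005.
Areal scale at 2.1°: h·k = 1.000 × 0.7088 = 0.7088.
Ratio = 1.005/0.7088 ≈ 1.42.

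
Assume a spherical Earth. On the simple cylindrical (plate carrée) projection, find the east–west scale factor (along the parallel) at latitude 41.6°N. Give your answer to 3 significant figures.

1.34

Plate carrée maps x = Rλ, y = Rφ. The meridian scale is h = 1 and the parallel scale is k = 1/cos φ = sec φ.
k = 1/cos 41.6° = 1/0.7478 = 1.337.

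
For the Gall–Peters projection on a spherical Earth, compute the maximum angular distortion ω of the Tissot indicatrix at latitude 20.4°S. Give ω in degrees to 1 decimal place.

31.9°

Gall–Peters is a cylindrical equal-area projection with standard parallels at ±45°. For cylindrical equal-area with standard parallel φ₀, h = cos φ / cos φ₀ and k = cos φ₀ / cos φ, so h·k = 1.
At 20.4°: h = 1.326, k = 0.7544; principal scales a = 1.326, b = 0.7544.
sin(ω/2) = (a − b)/(a + b) = 0.5711/2.080 = 0.2746, so ω = 2 arcsin(0.2746) ≈ 31.9°.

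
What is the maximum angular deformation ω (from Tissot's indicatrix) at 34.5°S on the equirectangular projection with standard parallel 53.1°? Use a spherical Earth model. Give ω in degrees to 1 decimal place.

18.1°

With standard parallel φ₀ = 53.1°, the equirectangular projection gives x = Rλ cos φ₀, y = Rφ, so h = 1 and k = cos 53.1° / cos φ.
At 34.5°: h = 1.000, k = 0.7286; principal scales a = 1.000, b = 0.7286.
sin(ω/2) = (a − b)/(a + b) = 0.2714/1.729 = 0.1570, so ω = 2 arcsin(0.1570) ≈ 18.1°.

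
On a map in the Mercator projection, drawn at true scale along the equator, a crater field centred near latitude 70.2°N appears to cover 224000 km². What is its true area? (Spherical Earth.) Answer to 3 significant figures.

The Mercator projection is conformal; its linear scale factor is the same in every direction and equals sec φ = 1/cos φ.
Areal scale = k² = sec²φ = 1/cos²(70.2°) = 1/0.3387² = 8.715.
True area = apparent / (areal scale) = 224000 / 8.715 ≈ 25700 km².

25700 km²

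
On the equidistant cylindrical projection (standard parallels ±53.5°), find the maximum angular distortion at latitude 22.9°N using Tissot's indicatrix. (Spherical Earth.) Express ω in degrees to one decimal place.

In the equirectangular projection with standard parallel φ₀ = 53.5° (x = Rλ cos φ₀, y = Rφ), meridians are true-scale (h = 1) and the parallel scale is k = cos φ₀ / cos φ.
At 22.9°: h = 1.000, k = 0.6457; principal scales a = 1.000, b = 0.6457.
sin(ω/2) = (a − b)/(a + b) = 0.3543/1.646 = 0.2153, so ω = 2 arcsin(0.2153) ≈ 24.9°.

24.9°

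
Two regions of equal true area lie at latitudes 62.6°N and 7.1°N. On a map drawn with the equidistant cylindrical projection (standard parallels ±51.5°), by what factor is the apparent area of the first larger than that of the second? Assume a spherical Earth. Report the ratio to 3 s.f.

2.16

With standard parallel φ₀ = 51.5°, the equirectangular projection gives x = Rλ cos φ₀, y = Rφ, so h = 1 and k = cos 51.5° / cos φ.
Areal scale at 62.6°: h·k = 1.000 × 1.353 = 1.353.
Areal scale at 7.1°: h·k = 1.000 × 0.6273 = 0.6273.
Ratio = 1.353/0.6273 ≈ 2.16.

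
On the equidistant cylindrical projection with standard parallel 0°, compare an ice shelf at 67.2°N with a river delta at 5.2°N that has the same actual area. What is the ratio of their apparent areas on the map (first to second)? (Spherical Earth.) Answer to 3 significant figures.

2.57

In the plate carrée (x = Rλ, y = Rφ), meridians are true-scale (h = 1) and parallels are stretched by k = sec φ.
Areal scale at 67.2°: h·k = 1.000 × 2.581 = 2.581.
Areal scale at 5.2°: h·k = 1.000 × 1.004 = 1.004.
Ratio = 2.581/1.004 ≈ 2.57.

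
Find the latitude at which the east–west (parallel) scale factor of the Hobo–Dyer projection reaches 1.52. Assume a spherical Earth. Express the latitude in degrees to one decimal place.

Hobo–Dyer is a cylindrical equal-area projection with standard parallels at ±37.5°. Cylindrical equal-area (φ₀ = 37.5°): h = cos φ / cos 37.5° along meridians, k = cos 37.5° / cos φ along parallels; h·k = 1.
k = cos φ₀ / cos φ = 1.52  ⇒  cos φ = cos 37.5° / 1.52 = 0.5219.
φ = arccos(0.5219) ≈ 58.5°.

58.5°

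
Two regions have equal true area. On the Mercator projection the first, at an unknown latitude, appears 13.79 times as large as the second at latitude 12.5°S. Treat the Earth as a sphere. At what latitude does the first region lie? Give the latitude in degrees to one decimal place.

74.8°

For equal true areas on Mercator, apparent areas scale as sec²φ, so the ratio is cos²φ₂ / cos²φ₁.
cos²φ₂ / cos²φ₁ = 13.79  ⇒  cos φ₁ = cos 12.5° / √13.79 = 0.9763/3.713 = 0.2629.
φ₁ = arccos(0.2629) ≈ 74.8°.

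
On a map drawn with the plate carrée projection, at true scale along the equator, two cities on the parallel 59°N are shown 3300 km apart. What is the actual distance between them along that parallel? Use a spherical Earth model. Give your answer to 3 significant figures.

1700 km

For the equirectangular projection with φ₀ = 0 (plate carrée), h = 1 along meridians and k = sec φ along parallels.
Along the parallel at 59°, map distances are exaggerated by k = sec 59° = 1.942.
True distance = 3300 / 1.942 = 3300 × cos 59° ≈ 1700 km.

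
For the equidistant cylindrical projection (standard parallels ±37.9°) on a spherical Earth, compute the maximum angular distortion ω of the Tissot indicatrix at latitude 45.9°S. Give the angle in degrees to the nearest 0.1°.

In the equirectangular projection with standard parallel φ₀ = 37.9° (x = Rλ cos φ₀, y = Rφ), meridians are true-scale (h = 1) and the parallel scale is k = cos φ₀ / cos φ.
At 45.9°: h = 1.000, k = 1.134; principal scales a = 1.134, b = 1.000.
sin(ω/2) = (a − b)/(a + b) = 0.1339/2.134 = 0.06274, so ω = 2 arcsin(0.06274) ≈ 7.2°.

7.2°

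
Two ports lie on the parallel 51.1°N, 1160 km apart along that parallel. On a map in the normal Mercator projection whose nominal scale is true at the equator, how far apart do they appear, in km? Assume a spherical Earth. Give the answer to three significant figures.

1850 km

The Mercator projection is conformal; its linear scale factor is the same in every direction and equals sec φ = 1/cos φ.
Along the parallel, k = sec 51.1° = 1/0.6280 = 1.592.
Map distance = 1160 × 1.592 ≈ 1850 km.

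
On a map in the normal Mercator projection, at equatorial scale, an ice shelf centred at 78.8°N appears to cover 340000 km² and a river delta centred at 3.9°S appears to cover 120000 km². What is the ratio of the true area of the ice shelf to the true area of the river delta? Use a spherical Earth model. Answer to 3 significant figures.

Since Mercator area scale is 1/cos²φ, the true area equals the apparent area multiplied by cos²φ.
True area of ice shelf: 340000 × cos²(78.8°) = 340000 × 0.03773 = 12830 km².
True area of river delta: 120000 × cos²(3.9°) = 120000 × 0.9954 = 119400 km².
Ratio = 12830 / 119400 ≈ 0.107.

0.107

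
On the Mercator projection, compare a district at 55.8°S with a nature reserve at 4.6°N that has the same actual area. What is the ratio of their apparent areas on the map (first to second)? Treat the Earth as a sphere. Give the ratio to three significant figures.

3.14

Mercator areal scale is sec²φ.
At 55.8°: sec²(55.8°) = 1/0.5621² = 3.165.
At 4.6°: sec²(4.6°) = 1/0.9968² = 1.006.
Ratio = 3.165/1.006 = cos²(4.6°)/cos²(55.8°) ≈ 3.14.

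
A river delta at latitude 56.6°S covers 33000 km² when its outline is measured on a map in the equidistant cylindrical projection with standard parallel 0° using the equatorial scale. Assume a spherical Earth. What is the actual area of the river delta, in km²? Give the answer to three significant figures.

For the equirectangular projection with φ₀ = 0 (plate carrée), h = 1 along meridians and k = sec φ along parallels.
Areal scale = h·k = 1 × sec φ; at 56.6°, h = 1.000, k = 1.817, so h·k = 1.817.
True area = apparent / (areal scale) = 33000 / 1.817 ≈ 18200 km².

18200 km²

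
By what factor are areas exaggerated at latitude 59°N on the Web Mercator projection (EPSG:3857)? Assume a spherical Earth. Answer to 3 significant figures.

The Mercator projection is conformal; its linear scale factor is the same in every direction and equals sec φ = 1/cos φ.
Areal scale = k² = sec²φ = 1/cos²(59°) = 1/0.5150² = 3.770.

3.77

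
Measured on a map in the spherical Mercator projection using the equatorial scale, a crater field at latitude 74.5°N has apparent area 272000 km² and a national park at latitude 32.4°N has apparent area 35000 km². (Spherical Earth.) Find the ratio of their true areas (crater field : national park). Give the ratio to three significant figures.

Since Mercator area scale is 1/cos²φ, the true area equals the apparent area multiplied by cos²φ.
True area of crater field: 272000 × cos²(74.5°) = 272000 × 0.07142 = 19430 km².
True area of national park: 35000 × cos²(32.4°) = 35000 × 0.7129 = 24950 km².
Ratio = 19430 / 24950 ≈ 0.779.

0.779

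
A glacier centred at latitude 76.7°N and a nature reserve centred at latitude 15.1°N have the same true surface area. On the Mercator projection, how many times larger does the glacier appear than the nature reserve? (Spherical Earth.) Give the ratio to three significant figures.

17.6

On Mercator, area is exaggerated by sec²φ = 1/cos²φ.
At 76.7°: sec²(76.7°) = 1/0.2300² = 18.90.
At 15.1°: sec²(15.1°) = 1/0.9655² = 1.073.
Ratio = 18.90/1.073 = cos²(15.1°)/cos²(76.7°) ≈ 17.6.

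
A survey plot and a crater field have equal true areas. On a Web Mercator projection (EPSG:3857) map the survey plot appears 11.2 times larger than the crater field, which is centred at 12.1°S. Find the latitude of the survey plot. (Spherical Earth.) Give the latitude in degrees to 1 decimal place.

73.0°

For equal true areas on Mercator, apparent areas scale as sec²φ, so the ratio is cos²φ₂ / cos²φ₁.
cos²φ₂ / cos²φ₁ = 11.2  ⇒  cos φ₁ = cos 12.1° / √11.2 = 0.9778/3.347 = 0.2922.
φ₁ = arccos(0.2922) ≈ 73.0°.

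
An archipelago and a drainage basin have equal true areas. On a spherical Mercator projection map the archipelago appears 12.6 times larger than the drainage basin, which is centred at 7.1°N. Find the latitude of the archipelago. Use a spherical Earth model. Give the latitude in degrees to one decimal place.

73.8°

On Mercator, (apparent₁)/(apparent₂) = sec²φ₁ / sec²φ₂ when true areas are equal.
cos²φ₂ / cos²φ₁ = 12.6  ⇒  cos φ₁ = cos 7.1° / √12.6 = 0.9923/3.550 = 0.2796.
φ₁ = arccos(0.2796) ≈ 73.8°.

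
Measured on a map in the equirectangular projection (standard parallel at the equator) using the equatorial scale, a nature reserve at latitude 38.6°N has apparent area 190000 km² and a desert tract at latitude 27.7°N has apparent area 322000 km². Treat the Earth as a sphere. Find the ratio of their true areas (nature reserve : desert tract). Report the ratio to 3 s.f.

0.521

On the plate carrée, areal scale = h·k = 1 × sec φ, so true area = apparent × cos φ.
True area of nature reserve: 190000 × cos(38.6°) = 190000 × 0.7815 = 148500 km².
True area of desert tract: 322000 × cos(27.7°) = 322000 × 0.8854 = 285100 km².
Ratio = 148500 / 285100 ≈ 0.521.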